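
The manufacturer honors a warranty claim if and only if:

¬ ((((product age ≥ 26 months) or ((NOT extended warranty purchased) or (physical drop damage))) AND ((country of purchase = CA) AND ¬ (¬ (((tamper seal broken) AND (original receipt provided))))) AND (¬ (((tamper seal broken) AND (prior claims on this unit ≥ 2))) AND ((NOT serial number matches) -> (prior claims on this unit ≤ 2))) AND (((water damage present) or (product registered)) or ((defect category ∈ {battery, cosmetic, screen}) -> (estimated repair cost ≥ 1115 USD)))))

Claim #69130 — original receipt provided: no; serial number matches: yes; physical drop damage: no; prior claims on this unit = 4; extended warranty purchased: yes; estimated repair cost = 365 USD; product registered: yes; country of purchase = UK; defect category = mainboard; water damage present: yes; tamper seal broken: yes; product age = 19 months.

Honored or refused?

Honored

Atomic conditions:
  product age ≥ 26 months: 19 ≥ 26 is false
  NOT extended warranty purchased: yes → false
  physical drop damage: no → false
  country of purchase = CA: UK == CA is false
  tamper seal broken: yes → true
  original receipt provided: no → false
  prior claims on this unit ≥ 2: 4 ≥ 2 is true
  NOT serial number matches: yes → false
  prior claims on this unit ≤ 2: 4 ≤ 2 is false
  water damage present: yes → true
  product registered: yes → true
  defect category ∈ {battery, cosmetic, screen}: mainboard is not in the set → false
  estimated repair cost ≥ 1115 USD: 365 ≥ 1115 is false
Combine:
[1.1.2] false OR false = false
[1.1] false OR false = false
[1.2.2.1.1] true AND false = false
[1.2.2.1] NOT false = true
[1.2.2] NOT true = false
[1.2] false AND false = false
[1.3.1.1] true AND true = true
[1.3.1] NOT true = false
[1.3.2] false → false (antecedent false ⇒ implication holds) = true
[1.3] false AND true = false
[1.4.1] true OR true = true
[1.4.2] false → false (antecedent false ⇒ implication holds) = true
[1.4] true OR true = true
[1] false AND false AND false AND true = false
[root] NOT false = true
Overall: true → honored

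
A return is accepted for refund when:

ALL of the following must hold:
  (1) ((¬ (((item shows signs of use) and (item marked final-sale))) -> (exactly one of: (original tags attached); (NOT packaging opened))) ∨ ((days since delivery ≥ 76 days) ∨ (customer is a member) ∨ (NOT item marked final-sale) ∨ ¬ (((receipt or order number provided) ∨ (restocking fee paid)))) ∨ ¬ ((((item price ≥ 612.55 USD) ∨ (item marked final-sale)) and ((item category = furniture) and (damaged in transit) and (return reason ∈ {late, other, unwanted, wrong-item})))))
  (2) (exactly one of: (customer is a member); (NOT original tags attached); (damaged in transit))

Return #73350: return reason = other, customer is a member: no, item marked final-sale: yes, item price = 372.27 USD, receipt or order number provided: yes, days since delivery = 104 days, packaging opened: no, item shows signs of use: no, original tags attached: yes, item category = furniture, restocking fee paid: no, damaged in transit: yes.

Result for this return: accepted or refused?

Accepted

Atomic conditions:
  item shows signs of use: no → false
  item marked final-sale: yes → true
  original tags attached: yes → true
  NOT packaging opened: no → true
  days since delivery ≥ 76 days: 104 ≥ 76 is true
  customer is a member: no → false
  NOT item marked final-sale: yes → false
  receipt or order number provided: yes → true
  restocking fee paid: no → false
  item price ≥ 612.55 USD: 372.27 ≥ 612.55 is false
  item category = furniture: furniture == furniture is true
  damaged in transit: yes → true
  return reason ∈ {late, other, unwanted, wrong-item}: other is in the set → true
  NOT original tags attached: yes → false
Combine:
[1.1.1.1] false AND true = false
[1.1.1] NOT false = true
[1.1.2] exactly-one(true, true) = false
[1.1] true → false = false
[1.2.4.1] true OR false = true
[1.2.4] NOT true = false
[1.2] true OR false OR false OR false = true
[1.3.1.1] false OR true = true
[1.3.1.2] true AND true AND true = true
[1.3.1] true AND true = true
[1.3] NOT true = false
[1] false OR true OR false = true
[2] exactly-one(false, false, true) = true
[root] true AND true = true
Overall: true → accepted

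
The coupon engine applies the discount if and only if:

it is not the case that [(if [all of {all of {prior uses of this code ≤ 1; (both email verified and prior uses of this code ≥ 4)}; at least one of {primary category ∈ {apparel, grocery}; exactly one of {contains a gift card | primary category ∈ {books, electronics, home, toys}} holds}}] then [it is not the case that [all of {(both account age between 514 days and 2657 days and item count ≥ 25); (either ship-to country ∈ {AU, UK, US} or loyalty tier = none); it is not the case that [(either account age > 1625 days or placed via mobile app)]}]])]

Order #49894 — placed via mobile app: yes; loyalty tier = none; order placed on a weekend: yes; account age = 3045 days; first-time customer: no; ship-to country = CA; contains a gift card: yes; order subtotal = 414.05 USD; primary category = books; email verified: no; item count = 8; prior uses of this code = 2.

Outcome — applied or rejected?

Atomic conditions:
  prior uses of this code ≤ 1: 2 ≤ 1 is false
  email verified: no → false
  prior uses of this code ≥ 4: 2 ≥ 4 is false
  primary category ∈ {apparel, grocery}: books is not in the set → false
  contains a gift card: yes → true
  primary category ∈ {books, electronics, home, toys}: books is in the set → true
  account age between 514 days and 2657 days: 3045 in [514, 2657] is false
  item count ≥ 25: 8 ≥ 25 is false
  ship-to country ∈ {AU, UK, US}: CA is not in the set → false
  loyalty tier = none: none == none is true
  account age > 1625 days: 3045 > 1625 is true
  placed via mobile app: yes → true
Combine:
[1.1.1.2] false AND false = false
[1.1.1] false AND false = false
[1.1.2.2] exactly-one(true, true) = false
[1.1.2] false OR false = false
[1.1] false AND false = false
[1.2.1.1] false AND false = false
[1.2.1.2] false OR true = true
[1.2.1.3.1] true OR true = true
[1.2.1.3] NOT true = false
[1.2.1] false AND true AND false = false
[1.2] NOT false = true
[1] false → true (antecedent false ⇒ implication holds) = true
[root] NOT true = false
Overall: false → rejected

Rejected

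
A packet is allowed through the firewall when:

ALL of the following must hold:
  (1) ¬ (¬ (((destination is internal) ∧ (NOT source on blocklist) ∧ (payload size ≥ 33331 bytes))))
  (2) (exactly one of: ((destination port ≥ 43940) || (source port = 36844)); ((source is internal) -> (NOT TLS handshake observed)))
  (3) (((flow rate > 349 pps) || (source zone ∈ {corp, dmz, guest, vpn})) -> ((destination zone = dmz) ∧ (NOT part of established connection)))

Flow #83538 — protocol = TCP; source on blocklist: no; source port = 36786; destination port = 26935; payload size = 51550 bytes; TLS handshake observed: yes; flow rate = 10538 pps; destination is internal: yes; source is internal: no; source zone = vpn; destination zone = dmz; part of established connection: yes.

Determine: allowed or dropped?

Atomic conditions:
  destination is internal: yes → true
  NOT source on blocklist: no → true
  payload size ≥ 33331 bytes: 51550 ≥ 33331 is true
  destination port ≥ 43940: 26935 ≥ 43940 is false
  source port = 36844: 36786 == 36844 is false
  source is internal: no → false
  NOT TLS handshake observed: yes → false
  flow rate > 349 pps: 10538 > 349 is true
  source zone ∈ {corp, dmz, guest, vpn}: vpn is in the set → true
  destination zone = dmz: dmz == dmz is true
  NOT part of established connection: yes → false
Combine:
[1.1.1] true AND true AND true = true
[1.1] NOT true = false
[1] NOT false = true
[2.1] false OR false = false
[2.2] false → false (antecedent false ⇒ implication holds) = true
[2] exactly-one(false, true) = true
[3.1] true OR true = true
[3.2] true AND false = false
[3] true → false = false
[root] true AND true AND false = false
Overall: false → dropped

Dropped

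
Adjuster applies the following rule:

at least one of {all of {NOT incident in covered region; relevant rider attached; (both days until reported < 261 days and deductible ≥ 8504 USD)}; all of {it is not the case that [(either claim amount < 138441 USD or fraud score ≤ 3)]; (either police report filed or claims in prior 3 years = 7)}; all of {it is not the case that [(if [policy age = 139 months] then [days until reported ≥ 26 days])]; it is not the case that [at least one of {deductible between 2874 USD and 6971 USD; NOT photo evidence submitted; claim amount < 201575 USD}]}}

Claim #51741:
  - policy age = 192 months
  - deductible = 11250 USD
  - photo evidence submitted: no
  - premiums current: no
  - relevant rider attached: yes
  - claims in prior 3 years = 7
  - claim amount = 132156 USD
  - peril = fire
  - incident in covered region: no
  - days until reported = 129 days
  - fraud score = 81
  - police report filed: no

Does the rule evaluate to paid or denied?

Atomic conditions:
  NOT incident in covered region: no → true
  relevant rider attached: yes → true
  days until reported < 261 days: 129 < 261 is true
  deductible ≥ 8504 USD: 11250 ≥ 8504 is true
  claim amount < 138441 USD: 132156 < 138441 is true
  fraud score ≤ 3: 81 ≤ 3 is false
  police report filed: no → false
  claims in prior 3 years = 7: 7 == 7 is true
  policy age = 139 months: 192 == 139 is false
  days until reported ≥ 26 days: 129 ≥ 26 is true
  deductible between 2874 USD and 6971 USD: 11250 in [2874, 6971] is false
  NOT photo evidence submitted: no → true
  claim amount < 201575 USD: 132156 < 201575 is true
Combine:
[1.3] true AND true = true
[1] true AND true AND true = true
[2.1.1] true OR false = true
[2.1] NOT true = false
[2.2] false OR true = true
[2] false AND true = false
[3.1.1] false → true (antecedent false ⇒ implication holds) = true
[3.1] NOT true = false
[3.2.1] false OR true OR true = true
[3.2] NOT true = false
[3] false AND false = false
[root] true OR false OR false = true
Overall: true → paid

Paid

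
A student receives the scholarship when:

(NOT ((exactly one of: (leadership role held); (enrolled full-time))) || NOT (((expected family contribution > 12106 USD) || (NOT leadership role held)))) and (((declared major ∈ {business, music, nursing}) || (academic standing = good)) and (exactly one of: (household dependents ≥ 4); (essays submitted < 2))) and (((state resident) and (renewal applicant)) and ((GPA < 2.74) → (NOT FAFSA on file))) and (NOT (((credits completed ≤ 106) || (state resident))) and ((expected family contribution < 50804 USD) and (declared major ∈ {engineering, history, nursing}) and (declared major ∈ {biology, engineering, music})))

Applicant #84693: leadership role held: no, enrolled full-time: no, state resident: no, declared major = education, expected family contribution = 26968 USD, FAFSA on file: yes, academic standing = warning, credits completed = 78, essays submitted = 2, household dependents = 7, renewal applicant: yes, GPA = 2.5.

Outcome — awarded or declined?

Atomic conditions:
  leadership role held: no → false
  enrolled full-time: no → false
  expected family contribution > 12106 USD: 26968 > 12106 is true
  NOT leadership role held: no → true
  declared major ∈ {business, music, nursing}: education is not in the set → false
  academic standing = good: warning == good is false
  household dependents ≥ 4: 7 ≥ 4 is true
  essays submitted < 2: 2 < 2 is false
  state resident: no → false
  renewal applicant: yes → true
  GPA < 2.74: 2.5 < 2.74 is true
  NOT FAFSA on file: yes → false
  credits completed ≤ 106: 78 ≤ 106 is true
  expected family contribution < 50804 USD: 26968 < 50804 is true
  declared major ∈ {engineering, history, nursing}: education is not in the set → false
  declared major ∈ {biology, engineering, music}: education is not in the set → false
Combine:
[1.1.1] exactly-one(false, false) = false
[1.1] NOT false = true
[1.2.1] true OR true = true
[1.2] NOT true = false
[1] true OR false = true
[2.1] false OR false = false
[2.2] exactly-one(true, false) = true
[2] false AND true = false
[3.1] false AND true = false
[3.2] true → false = false
[3] false AND false = false
[4.1.1] true OR false = true
[4.1] NOT true = false
[4.2] true AND false AND false = false
[4] false AND false = false
[root] true AND false AND false AND false = false
Overall: false → declined

Declined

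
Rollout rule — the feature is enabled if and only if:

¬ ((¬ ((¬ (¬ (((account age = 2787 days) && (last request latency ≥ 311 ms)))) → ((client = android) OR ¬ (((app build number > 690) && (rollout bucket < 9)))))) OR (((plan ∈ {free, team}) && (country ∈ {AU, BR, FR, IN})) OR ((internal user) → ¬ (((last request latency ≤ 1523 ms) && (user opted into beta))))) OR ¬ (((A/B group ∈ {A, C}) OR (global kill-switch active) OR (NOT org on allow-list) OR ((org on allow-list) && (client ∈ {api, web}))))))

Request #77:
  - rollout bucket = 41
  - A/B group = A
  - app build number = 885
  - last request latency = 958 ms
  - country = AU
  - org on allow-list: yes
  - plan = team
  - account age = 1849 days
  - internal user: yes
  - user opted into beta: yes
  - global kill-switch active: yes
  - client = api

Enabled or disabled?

Disabled

Atomic conditions:
  account age = 2787 days: 1849 == 2787 is false
  last request latency ≥ 311 ms: 958 ≥ 311 is true
  client = android: api == android is false
  app build number > 690: 885 > 690 is true
  rollout bucket < 9: 41 < 9 is false
  plan ∈ {free, team}: team is in the set → true
  country ∈ {AU, BR, FR, IN}: AU is in the set → true
  internal user: yes → true
  last request latency ≤ 1523 ms: 958 ≤ 1523 is true
  user opted into beta: yes → true
  A/B group ∈ {A, C}: A is in the set → true
  global kill-switch active: yes → true
  NOT org on allow-list: yes → false
  org on allow-list: yes → true
  client ∈ {api, web}: api is in the set → true
Combine:
[1.1.1.1.1.1] false AND true = false
[1.1.1.1.1] NOT false = true
[1.1.1.1] NOT true = false
[1.1.1.2.2.1] true AND false = false
[1.1.1.2.2] NOT false = true
[1.1.1.2] false OR true = true
[1.1.1] false → true (antecedent false ⇒ implication holds) = true
[1.1] NOT true = false
[1.2.1] true AND true = true
[1.2.2.2.1] true AND true = true
[1.2.2.2] NOT true = false
[1.2.2] true → false = false
[1.2] true OR false = true
[1.3.1.4] true AND true = true
[1.3.1] true OR true OR false OR true = true
[1.3] NOT true = false
[1] false OR true OR false = true
[root] NOT true = false
Overall: false → disabled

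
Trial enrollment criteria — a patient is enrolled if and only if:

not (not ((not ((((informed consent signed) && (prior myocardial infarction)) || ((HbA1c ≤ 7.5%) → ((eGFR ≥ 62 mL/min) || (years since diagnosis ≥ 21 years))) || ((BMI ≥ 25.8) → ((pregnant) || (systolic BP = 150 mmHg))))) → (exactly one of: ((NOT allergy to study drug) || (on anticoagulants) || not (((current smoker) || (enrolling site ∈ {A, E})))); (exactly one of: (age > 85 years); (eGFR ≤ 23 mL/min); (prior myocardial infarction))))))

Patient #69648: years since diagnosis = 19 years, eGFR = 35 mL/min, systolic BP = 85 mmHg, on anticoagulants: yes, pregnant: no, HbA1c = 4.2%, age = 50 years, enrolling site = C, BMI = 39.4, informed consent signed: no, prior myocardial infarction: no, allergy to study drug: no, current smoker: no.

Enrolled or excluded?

Atomic conditions:
  informed consent signed: no → false
  prior myocardial infarction: no → false
  HbA1c ≤ 7.5%: 4.2 ≤ 7.5 is true
  eGFR ≥ 62 mL/min: 35 ≥ 62 is false
  years since diagnosis ≥ 21 years: 19 ≥ 21 is false
  BMI ≥ 25.8: 39.4 ≥ 25.8 is true
  pregnant: no → false
  systolic BP = 150 mmHg: 85 == 150 is false
  NOT allergy to study drug: no → true
  on anticoagulants: yes → true
  current smoker: no → false
  enrolling site ∈ {A, E}: C is not in the set → false
  age > 85 years: 50 > 85 is false
  eGFR ≤ 23 mL/min: 35 ≤ 23 is false
Combine:
[1.1.1.1.1] false AND false = false
[1.1.1.1.2.2] false OR false = false
[1.1.1.1.2] true → false = false
[1.1.1.1.3.2] false OR false = false
[1.1.1.1.3] true → false = false
[1.1.1.1] false OR false OR false = false
[1.1.1] NOT false = true
[1.1.2.1.3.1] false OR false = false
[1.1.2.1.3] NOT false = true
[1.1.2.1] true OR true OR true = true
[1.1.2.2] exactly-one(false, false, false) = false
[1.1.2] exactly-one(true, false) = true
[1.1] true → true = true
[1] NOT true = false
[root] NOT false = true
Overall: true → enrolled

Enrolled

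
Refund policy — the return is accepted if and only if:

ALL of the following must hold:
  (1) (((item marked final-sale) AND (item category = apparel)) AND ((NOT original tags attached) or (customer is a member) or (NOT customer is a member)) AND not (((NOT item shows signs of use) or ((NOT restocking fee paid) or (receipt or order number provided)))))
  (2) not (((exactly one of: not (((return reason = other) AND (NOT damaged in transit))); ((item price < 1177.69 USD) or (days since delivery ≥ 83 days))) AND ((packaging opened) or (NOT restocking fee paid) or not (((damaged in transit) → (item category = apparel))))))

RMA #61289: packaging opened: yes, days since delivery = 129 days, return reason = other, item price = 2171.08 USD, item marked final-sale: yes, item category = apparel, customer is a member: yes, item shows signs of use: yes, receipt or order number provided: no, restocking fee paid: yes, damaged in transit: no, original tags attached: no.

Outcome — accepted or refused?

Refused

Atomic conditions:
  item marked final-sale: yes → true
  item category = apparel: apparel == apparel is true
  NOT original tags attached: no → true
  customer is a member: yes → true
  NOT customer is a member: yes → false
  NOT item shows signs of use: yes → false
  NOT restocking fee paid: yes → false
  receipt or order number provided: no → false
  return reason = other: other == other is true
  NOT damaged in transit: no → true
  item price < 1177.69 USD: 2171.08 < 1177.69 is false
  days since delivery ≥ 83 days: 129 ≥ 83 is true
  packaging opened: yes → true
  damaged in transit: no → false
Combine:
[1.1] true AND true = true
[1.2] true OR true OR false = true
[1.3.1.2] false OR false = false
[1.3.1] false OR false = false
[1.3] NOT false = true
[1] true AND true AND true = true
[2.1.1.1.1] true AND true = true
[2.1.1.1] NOT true = false
[2.1.1.2] false OR true = true
[2.1.1] exactly-one(false, true) = true
[2.1.2.3.1] false → true (antecedent false ⇒ implication holds) = true
[2.1.2.3] NOT true = false
[2.1.2] true OR false OR false = true
[2.1] true AND true = true
[2] NOT true = false
[root] true AND false = false
Overall: false → refused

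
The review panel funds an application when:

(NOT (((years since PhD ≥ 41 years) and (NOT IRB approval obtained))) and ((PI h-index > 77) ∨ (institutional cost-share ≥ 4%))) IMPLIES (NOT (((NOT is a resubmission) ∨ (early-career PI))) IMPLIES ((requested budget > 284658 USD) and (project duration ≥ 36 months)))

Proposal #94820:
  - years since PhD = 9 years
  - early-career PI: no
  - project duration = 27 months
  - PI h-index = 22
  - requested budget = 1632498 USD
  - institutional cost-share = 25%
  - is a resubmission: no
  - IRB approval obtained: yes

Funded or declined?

Funded

Atomic conditions:
  years since PhD ≥ 41 years: 9 ≥ 41 is false
  NOT IRB approval obtained: yes → false
  PI h-index > 77: 22 > 77 is false
  institutional cost-share ≥ 4%: 25 ≥ 4 is true
  NOT is a resubmission: no → true
  early-career PI: no → false
  requested budget > 284658 USD: 1632498 > 284658 is true
  project duration ≥ 36 months: 27 ≥ 36 is false
Combine:
[1.1.1] false AND false = false
[1.1] NOT false = true
[1.2] false OR true = true
[1] true AND true = true
[2.1.1] true OR false = true
[2.1] NOT true = false
[2.2] true AND false = false
[2] false → false (antecedent false ⇒ implication holds) = true
[root] true → true = true
Overall: true → funded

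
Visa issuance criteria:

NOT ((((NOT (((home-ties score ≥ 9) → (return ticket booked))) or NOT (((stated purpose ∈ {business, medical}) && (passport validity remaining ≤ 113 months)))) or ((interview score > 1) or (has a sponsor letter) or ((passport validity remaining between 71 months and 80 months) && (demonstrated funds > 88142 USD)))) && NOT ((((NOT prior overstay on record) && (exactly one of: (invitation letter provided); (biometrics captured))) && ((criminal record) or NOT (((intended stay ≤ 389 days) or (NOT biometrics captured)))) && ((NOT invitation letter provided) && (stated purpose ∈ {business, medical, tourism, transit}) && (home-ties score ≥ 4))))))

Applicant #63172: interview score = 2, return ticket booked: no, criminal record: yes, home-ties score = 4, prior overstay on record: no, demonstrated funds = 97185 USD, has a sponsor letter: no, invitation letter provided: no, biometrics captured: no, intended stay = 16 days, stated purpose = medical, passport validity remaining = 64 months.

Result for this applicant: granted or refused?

Refused

Atomic conditions:
  home-ties score ≥ 9: 4 ≥ 9 is false
  return ticket booked: no → false
  stated purpose ∈ {business, medical}: medical is in the set → true
  passport validity remaining ≤ 113 months: 64 ≤ 113 is true
  interview score > 1: 2 > 1 is true
  has a sponsor letter: no → false
  passport validity remaining between 71 months and 80 months: 64 in [71, 80] is false
  demonstrated funds > 88142 USD: 97185 > 88142 is true
  NOT prior overstay on record: no → true
  invitation letter provided: no → false
  biometrics captured: no → false
  criminal record: yes → true
  intended stay ≤ 389 days: 16 ≤ 389 is true
  NOT biometrics captured: no → true
  NOT invitation letter provided: no → true
  stated purpose ∈ {business, medical, tourism, transit}: medical is in the set → true
  home-ties score ≥ 4: 4 ≥ 4 is true
Combine:
[1.1.1.1.1] false → false (antecedent false ⇒ implication holds) = true
[1.1.1.1] NOT true = false
[1.1.1.2.1] true AND true = true
[1.1.1.2] NOT true = false
[1.1.1] false OR false = false
[1.1.2.3] false AND true = false
[1.1.2] true OR false OR false = true
[1.1] false OR true = true
[1.2.1.1.2] exactly-one(false, false) = false
[1.2.1.1] true AND false = false
[1.2.1.2.2.1] true OR true = true
[1.2.1.2.2] NOT true = false
[1.2.1.2] true OR false = true
[1.2.1.3] true AND true AND true = true
[1.2.1] false AND true AND true = false
[1.2] NOT false = true
[1] true AND true = true
[root] NOT true = false
Overall: false → refused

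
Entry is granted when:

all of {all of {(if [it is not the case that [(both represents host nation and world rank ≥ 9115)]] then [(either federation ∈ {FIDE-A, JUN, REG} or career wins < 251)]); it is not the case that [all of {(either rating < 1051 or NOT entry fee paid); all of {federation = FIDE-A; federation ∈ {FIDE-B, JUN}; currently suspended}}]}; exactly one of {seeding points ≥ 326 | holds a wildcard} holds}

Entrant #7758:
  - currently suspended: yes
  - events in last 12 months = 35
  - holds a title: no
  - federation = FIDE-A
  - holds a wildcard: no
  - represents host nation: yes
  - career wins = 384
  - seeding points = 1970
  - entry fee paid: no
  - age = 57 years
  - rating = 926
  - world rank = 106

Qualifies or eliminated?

Qualifies

Atomic conditions:
  represents host nation: yes → true
  world rank ≥ 9115: 106 ≥ 9115 is false
  federation ∈ {FIDE-A, JUN, REG}: FIDE-A is in the set → true
  career wins < 251: 384 < 251 is false
  rating < 1051: 926 < 1051 is true
  NOT entry fee paid: no → true
  federation = FIDE-A: FIDE-A == FIDE-A is true
  federation ∈ {FIDE-B, JUN}: FIDE-A is not in the set → false
  currently suspended: yes → true
  seeding points ≥ 326: 1970 ≥ 326 is true
  holds a wildcard: no → false
Combine:
[1.1.1.1] true AND false = false
[1.1.1] NOT false = true
[1.1.2] true OR false = true
[1.1] true → true = true
[1.2.1.1] true OR true = true
[1.2.1.2] true AND false AND true = false
[1.2.1] true AND false = false
[1.2] NOT false = true
[1] true AND true = true
[2] exactly-one(true, false) = true
[root] true AND true = true
Overall: true → qualifies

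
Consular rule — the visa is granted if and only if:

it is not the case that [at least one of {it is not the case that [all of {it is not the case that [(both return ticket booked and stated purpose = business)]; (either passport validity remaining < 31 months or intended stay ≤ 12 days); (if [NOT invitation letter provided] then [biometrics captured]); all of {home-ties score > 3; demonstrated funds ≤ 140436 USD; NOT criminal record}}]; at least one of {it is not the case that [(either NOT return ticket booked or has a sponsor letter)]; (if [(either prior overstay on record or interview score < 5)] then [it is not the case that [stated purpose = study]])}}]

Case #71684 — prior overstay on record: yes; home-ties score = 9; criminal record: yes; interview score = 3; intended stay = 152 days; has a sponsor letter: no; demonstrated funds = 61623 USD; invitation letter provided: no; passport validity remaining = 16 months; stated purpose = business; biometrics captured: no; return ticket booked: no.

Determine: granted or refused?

Refused

Atomic conditions:
  return ticket booked: no → false
  stated purpose = business: business == business is true
  passport validity remaining < 31 months: 16 < 31 is true
  intended stay ≤ 12 days: 152 ≤ 12 is false
  NOT invitation letter provided: no → true
  biometrics captured: no → false
  home-ties score > 3: 9 > 3 is true
  demonstrated funds ≤ 140436 USD: 61623 ≤ 140436 is true
  NOT criminal record: yes → false
  NOT return ticket booked: no → true
  has a sponsor letter: no → false
  prior overstay on record: yes → true
  interview score < 5: 3 < 5 is true
  stated purpose = study: business == study is false
Combine:
[1.1.1.1.1] false AND true = false
[1.1.1.1] NOT false = true
[1.1.1.2] true OR false = true
[1.1.1.3] true → false = false
[1.1.1.4] true AND true AND false = false
[1.1.1] true AND true AND false AND false = false
[1.1] NOT false = true
[1.2.1.1] true OR false = true
[1.2.1] NOT true = false
[1.2.2.1] true OR true = true
[1.2.2.2] NOT false = true
[1.2.2] true → true = true
[1.2] false OR true = true
[1] true OR true = true
[root] NOT true = false
Overall: false → refused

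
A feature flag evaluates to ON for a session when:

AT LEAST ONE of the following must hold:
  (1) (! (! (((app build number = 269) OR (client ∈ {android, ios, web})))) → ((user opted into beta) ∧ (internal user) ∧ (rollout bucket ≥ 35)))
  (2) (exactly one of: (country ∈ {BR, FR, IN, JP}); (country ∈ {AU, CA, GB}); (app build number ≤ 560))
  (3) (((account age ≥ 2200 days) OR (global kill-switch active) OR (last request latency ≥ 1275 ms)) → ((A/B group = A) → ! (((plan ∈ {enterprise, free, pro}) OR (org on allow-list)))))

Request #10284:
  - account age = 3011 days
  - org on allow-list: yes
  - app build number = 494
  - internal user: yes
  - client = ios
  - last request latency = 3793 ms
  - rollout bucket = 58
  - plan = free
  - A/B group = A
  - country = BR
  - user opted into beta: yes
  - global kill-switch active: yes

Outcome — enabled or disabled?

Enabled

Atomic conditions:
  app build number = 269: 494 == 269 is false
  client ∈ {android, ios, web}: ios is in the set → true
  user opted into beta: yes → true
  internal user: yes → true
  rollout bucket ≥ 35: 58 ≥ 35 is true
  country ∈ {BR, FR, IN, JP}: BR is in the set → true
  country ∈ {AU, CA, GB}: BR is not in the set → false
  app build number ≤ 560: 494 ≤ 560 is true
  account age ≥ 2200 days: 3011 ≥ 2200 is true
  global kill-switch active: yes → true
  last request latency ≥ 1275 ms: 3793 ≥ 1275 is true
  A/B group = A: A == A is true
  plan ∈ {enterprise, free, pro}: free is in the set → true
  org on allow-list: yes → true
Combine:
[1.1.1.1] false OR true = true
[1.1.1] NOT true = false
[1.1] NOT false = true
[1.2] true AND true AND true = true
[1] true → true = true
[2] exactly-one(true, false, true) = false
[3.1] true OR true OR true = true
[3.2.2.1] true OR true = true
[3.2.2] NOT true = false
[3.2] true → false = false
[3] true → false = false
[root] true OR false OR false = true
Overall: true → enabled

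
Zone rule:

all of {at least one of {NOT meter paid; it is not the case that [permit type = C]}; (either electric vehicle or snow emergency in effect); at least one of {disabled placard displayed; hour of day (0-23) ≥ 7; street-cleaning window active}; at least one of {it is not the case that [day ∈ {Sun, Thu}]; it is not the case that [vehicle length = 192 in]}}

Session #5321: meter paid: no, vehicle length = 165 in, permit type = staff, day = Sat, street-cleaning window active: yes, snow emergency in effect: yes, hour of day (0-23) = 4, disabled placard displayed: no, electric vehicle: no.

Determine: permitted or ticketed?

Permitted

Atomic conditions:
  NOT meter paid: no → true
  permit type = C: staff == C is false
  electric vehicle: no → false
  snow emergency in effect: yes → true
  disabled placard displayed: no → false
  hour of day (0-23) ≥ 7: 4 ≥ 7 is false
  street-cleaning window active: yes → true
  day ∈ {Sun, Thu}: Sat is not in the set → false
  vehicle length = 192 in: 165 == 192 is false
Combine:
[1.2] NOT false = true
[1] true OR true = true
[2] false OR true = true
[3] false OR false OR true = true
[4.1] NOT false = true
[4.2] NOT false = true
[4] true OR true = true
[root] true AND true AND true AND true = true
Overall: true → permitted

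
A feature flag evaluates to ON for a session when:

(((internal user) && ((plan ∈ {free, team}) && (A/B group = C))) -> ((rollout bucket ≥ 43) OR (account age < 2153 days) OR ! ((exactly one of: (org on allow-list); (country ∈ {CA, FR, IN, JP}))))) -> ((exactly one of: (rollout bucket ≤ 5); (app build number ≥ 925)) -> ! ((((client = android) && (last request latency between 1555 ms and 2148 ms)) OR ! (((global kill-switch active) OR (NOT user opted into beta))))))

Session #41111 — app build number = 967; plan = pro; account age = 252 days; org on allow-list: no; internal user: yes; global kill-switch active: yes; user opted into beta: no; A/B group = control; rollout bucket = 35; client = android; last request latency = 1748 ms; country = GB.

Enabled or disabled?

Atomic conditions:
  internal user: yes → true
  plan ∈ {free, team}: pro is not in the set → false
  A/B group = C: control == C is false
  rollout bucket ≥ 43: 35 ≥ 43 is false
  account age < 2153 days: 252 < 2153 is true
  org on allow-list: no → false
  country ∈ {CA, FR, IN, JP}: GB is not in the set → false
  rollout bucket ≤ 5: 35 ≤ 5 is false
  app build number ≥ 925: 967 ≥ 925 is true
  client = android: android == android is true
  last request latency between 1555 ms and 2148 ms: 1748 in [1555, 2148] is true
  global kill-switch active: yes → true
  NOT user opted into beta: no → true
Combine:
[1.1.2] false AND false = false
[1.1] true AND false = false
[1.2.3.1] exactly-one(false, false) = false
[1.2.3] NOT false = true
[1.2] false OR true OR true = true
[1] false → true (antecedent false ⇒ implication holds) = true
[2.1] exactly-one(false, true) = true
[2.2.1.1] true AND true = true
[2.2.1.2.1] true OR true = true
[2.2.1.2] NOT true = false
[2.2.1] true OR false = true
[2.2] NOT true = false
[2] true → false = false
[root] true → false = false
Overall: false → disabled

Disabled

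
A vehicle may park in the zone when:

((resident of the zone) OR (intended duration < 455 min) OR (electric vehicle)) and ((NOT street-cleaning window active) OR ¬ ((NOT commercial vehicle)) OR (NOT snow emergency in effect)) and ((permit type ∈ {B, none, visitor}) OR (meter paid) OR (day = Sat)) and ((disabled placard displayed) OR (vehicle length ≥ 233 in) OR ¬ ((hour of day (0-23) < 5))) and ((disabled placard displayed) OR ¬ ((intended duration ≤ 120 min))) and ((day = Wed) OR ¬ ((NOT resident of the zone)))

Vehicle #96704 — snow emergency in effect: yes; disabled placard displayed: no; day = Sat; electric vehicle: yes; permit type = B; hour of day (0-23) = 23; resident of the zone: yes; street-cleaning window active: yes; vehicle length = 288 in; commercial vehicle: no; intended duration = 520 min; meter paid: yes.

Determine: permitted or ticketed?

Ticketed

Atomic conditions:
  resident of the zone: yes → true
  intended duration < 455 min: 520 < 455 is false
  electric vehicle: yes → true
  NOT street-cleaning window active: yes → false
  NOT commercial vehicle: no → true
  NOT snow emergency in effect: yes → false
  permit type ∈ {B, none, visitor}: B is in the set → true
  meter paid: yes → true
  day = Sat: Sat == Sat is true
  disabled placard displayed: no → false
  vehicle length ≥ 233 in: 288 ≥ 233 is true
  hour of day (0-23) < 5: 23 < 5 is false
  intended duration ≤ 120 min: 520 ≤ 120 is false
  day = Wed: Sat == Wed is false
  NOT resident of the zone: yes → false
Combine:
[1] true OR false OR true = true
[2.2] NOT true = false
[2] false OR false OR false = false
[3] true OR true OR true = true
[4.3] NOT false = true
[4] false OR true OR true = true
[5.2] NOT false = true
[5] false OR true = true
[6.2] NOT false = true
[6] false OR true = true
[root] true AND false AND true AND true AND true AND true = false
Overall: false → ticketed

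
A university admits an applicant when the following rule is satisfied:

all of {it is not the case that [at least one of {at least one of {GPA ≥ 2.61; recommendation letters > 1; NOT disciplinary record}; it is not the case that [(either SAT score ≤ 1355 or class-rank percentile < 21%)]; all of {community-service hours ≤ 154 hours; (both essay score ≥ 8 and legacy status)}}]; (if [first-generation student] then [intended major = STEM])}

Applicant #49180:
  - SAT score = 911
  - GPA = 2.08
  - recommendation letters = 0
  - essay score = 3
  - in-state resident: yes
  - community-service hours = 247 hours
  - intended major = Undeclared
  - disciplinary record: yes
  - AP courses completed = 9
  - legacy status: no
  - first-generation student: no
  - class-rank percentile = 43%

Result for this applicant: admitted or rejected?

Admitted

Atomic conditions:
  GPA ≥ 2.61: 2.08 ≥ 2.61 is false
  recommendation letters > 1: 0 > 1 is false
  NOT disciplinary record: yes → false
  SAT score ≤ 1355: 911 ≤ 1355 is true
  class-rank percentile < 21%: 43 < 21 is false
  community-service hours ≤ 154 hours: 247 ≤ 154 is false
  essay score ≥ 8: 3 ≥ 8 is false
  legacy status: no → false
  first-generation student: no → false
  intended major = STEM: Undeclared == STEM is false
Combine:
[1.1.1] false OR false OR false = false
[1.1.2.1] true OR false = true
[1.1.2] NOT true = false
[1.1.3.2] false AND false = false
[1.1.3] false AND false = false
[1.1] false OR false OR false = false
[1] NOT false = true
[2] false → false (antecedent false ⇒ implication holds) = true
[root] true AND true = true
Overall: true → admitted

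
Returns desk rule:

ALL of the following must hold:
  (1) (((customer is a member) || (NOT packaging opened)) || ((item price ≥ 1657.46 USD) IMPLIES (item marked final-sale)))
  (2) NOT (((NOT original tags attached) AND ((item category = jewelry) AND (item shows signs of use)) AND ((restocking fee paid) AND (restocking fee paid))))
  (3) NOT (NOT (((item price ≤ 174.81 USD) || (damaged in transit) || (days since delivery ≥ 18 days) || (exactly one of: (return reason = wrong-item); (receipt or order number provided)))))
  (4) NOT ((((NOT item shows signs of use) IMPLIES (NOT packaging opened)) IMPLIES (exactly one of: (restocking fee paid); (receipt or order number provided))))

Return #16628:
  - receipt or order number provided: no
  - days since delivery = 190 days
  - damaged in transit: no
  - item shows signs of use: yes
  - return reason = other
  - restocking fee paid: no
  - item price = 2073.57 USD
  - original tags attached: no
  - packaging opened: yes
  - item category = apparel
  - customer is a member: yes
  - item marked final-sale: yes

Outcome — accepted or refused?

Atomic conditions:
  customer is a member: yes → true
  NOT packaging opened: yes → false
  item price ≥ 1657.46 USD: 2073.57 ≥ 1657.46 is true
  item marked final-sale: yes → true
  NOT original tags attached: no → true
  item category = jewelry: apparel == jewelry is false
  item shows signs of use: yes → true
  restocking fee paid: no → false
  item price ≤ 174.81 USD: 2073.57 ≤ 174.81 is false
  damaged in transit: no → false
  days since delivery ≥ 18 days: 190 ≥ 18 is true
  return reason = wrong-item: other == wrong-item is false
  receipt or order number provided: no → false
  NOT item shows signs of use: yes → false
Combine:
[1.1] true OR false = true
[1.2] true → true = true
[1] true OR true = true
[2.1.2] false AND true = false
[2.1.3] false AND false = false
[2.1] true AND false AND false = false
[2] NOT false = true
[3.1.1.4] exactly-one(false, false) = false
[3.1.1] false OR false OR true OR false = true
[3.1] NOT true = false
[3] NOT false = true
[4.1.1] false → false (antecedent false ⇒ implication holds) = true
[4.1.2] exactly-one(false, false) = false
[4.1] true → false = false
[4] NOT false = true
[root] true AND true AND true AND true = true
Overall: true → accepted

Accepted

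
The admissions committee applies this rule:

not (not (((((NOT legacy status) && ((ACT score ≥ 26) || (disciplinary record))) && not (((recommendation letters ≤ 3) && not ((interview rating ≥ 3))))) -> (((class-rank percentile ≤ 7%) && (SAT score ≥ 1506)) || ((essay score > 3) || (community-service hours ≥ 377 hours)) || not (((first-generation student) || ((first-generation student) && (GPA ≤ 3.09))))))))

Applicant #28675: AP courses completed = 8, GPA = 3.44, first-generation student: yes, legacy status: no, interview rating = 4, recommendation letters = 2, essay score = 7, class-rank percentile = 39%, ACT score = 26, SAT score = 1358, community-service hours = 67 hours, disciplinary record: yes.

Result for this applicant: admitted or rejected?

Admitted

Atomic conditions:
  NOT legacy status: no → true
  ACT score ≥ 26: 26 ≥ 26 is true
  disciplinary record: yes → true
  recommendation letters ≤ 3: 2 ≤ 3 is true
  interview rating ≥ 3: 4 ≥ 3 is true
  class-rank percentile ≤ 7%: 39 ≤ 7 is false
  SAT score ≥ 1506: 1358 ≥ 1506 is false
  essay score > 3: 7 > 3 is true
  community-service hours ≥ 377 hours: 67 ≥ 377 is false
  first-generation student: yes → true
  GPA ≤ 3.09: 3.44 ≤ 3.09 is false
Combine:
[1.1.1.1.2] true OR true = true
[1.1.1.1] true AND true = true
[1.1.1.2.1.2] NOT true = false
[1.1.1.2.1] true AND false = false
[1.1.1.2] NOT false = true
[1.1.1] true AND true = true
[1.1.2.1] false AND false = false
[1.1.2.2] true OR false = true
[1.1.2.3.1.2] true AND false = false
[1.1.2.3.1] true OR false = true
[1.1.2.3] NOT true = false
[1.1.2] false OR true OR false = true
[1.1] true → true = true
[1] NOT true = false
[root] NOT false = true
Overall: true → admitted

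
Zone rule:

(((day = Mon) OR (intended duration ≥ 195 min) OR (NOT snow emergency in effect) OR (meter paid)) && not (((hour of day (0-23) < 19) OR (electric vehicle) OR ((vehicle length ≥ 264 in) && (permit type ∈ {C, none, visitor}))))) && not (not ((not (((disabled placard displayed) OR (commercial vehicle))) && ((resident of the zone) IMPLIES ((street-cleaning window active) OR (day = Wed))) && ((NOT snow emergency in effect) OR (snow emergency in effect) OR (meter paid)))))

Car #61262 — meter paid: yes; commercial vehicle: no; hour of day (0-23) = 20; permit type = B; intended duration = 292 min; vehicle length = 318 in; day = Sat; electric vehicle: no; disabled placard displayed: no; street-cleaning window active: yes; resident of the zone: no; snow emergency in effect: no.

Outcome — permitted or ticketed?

Permitted

Atomic conditions:
  day = Mon: Sat == Mon is false
  intended duration ≥ 195 min: 292 ≥ 195 is true
  NOT snow emergency in effect: no → true
  meter paid: yes → true
  hour of day (0-23) < 19: 20 < 19 is false
  electric vehicle: no → false
  vehicle length ≥ 264 in: 318 ≥ 264 is true
  permit type ∈ {C, none, visitor}: B is not in the set → false
  disabled placard displayed: no → false
  commercial vehicle: no → false
  resident of the zone: no → false
  street-cleaning window active: yes → true
  day = Wed: Sat == Wed is false
  snow emergency in effect: no → false
Combine:
[1.1] false OR true OR true OR true = true
[1.2.1.3] true AND false = false
[1.2.1] false OR false OR false = false
[1.2] NOT false = true
[1] true AND true = true
[2.1.1.1.1] false OR false = false
[2.1.1.1] NOT false = true
[2.1.1.2.2] true OR false = true
[2.1.1.2] false → true (antecedent false ⇒ implication holds) = true
[2.1.1.3] true OR false OR true = true
[2.1.1] true AND true AND true = true
[2.1] NOT true = false
[2] NOT false = true
[root] true AND true = true
Overall: true → permitted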